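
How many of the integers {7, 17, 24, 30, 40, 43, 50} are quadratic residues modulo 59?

2

(7/59) = +1 → QR.
(17/59) = +1 → QR.
(24/59) = -1 → non-residue.
(30/59) = -1 → non-residue.
(40/59) = -1 → non-residue.
(43/59) = -1 → non-residue.
(50/59) = -1 → non-residue.
Total quadratic residues among the 7: 2.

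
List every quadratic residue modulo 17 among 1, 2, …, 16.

1, 2, 4, 8, 9, 13, 15, 16

Square k = 1,…,8 (k and 17−k give the same square):
1²=1, 2²=4, 3²=9, 4²=16, 5²≡8, 6²≡2, 7²≡15, 8²≡13 (mod 17).
So the quadratic residues mod 17 are {1, 2, 4, 8, 9, 13, 15, 16}.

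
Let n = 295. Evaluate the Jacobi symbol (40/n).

Pull out 2^3: since 295 ≡ 7 (mod 8), (2/295) = +1, so (2/295)^3 = +1.
Reciprocity: 5 ≡ 1 and 295 ≡ 3 (mod 4), so (5/295) = +(295/5).
Reduce top mod 5: now compute (0/5).
Top reduces to 0: gcd > 1, so the symbol is 0.

0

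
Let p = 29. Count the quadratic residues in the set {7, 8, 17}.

(7/29) = +1 → QR.
(8/29) = -1 → non-residue.
(17/29) = -1 → non-residue.
Total quadratic residues among the 3: 1.

1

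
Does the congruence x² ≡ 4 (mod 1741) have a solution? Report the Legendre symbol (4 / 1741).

1

Pull out 2^2: since 1741 ≡ 5 (mod 8), (2/1741) = -1, so (2/1741)^2 = +1.
Reached (1/1741) = 1. Collecting the sign flips along the way, the symbol is +1.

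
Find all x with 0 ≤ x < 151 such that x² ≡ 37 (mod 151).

Since 151 ≡ 3 (mod 4), a square root of 37 is 37^((151+1)/4) = 37^38 mod 151.
Repeated squaring: 37^2≡10, 37^4≡100, 37^8≡34, 37^16≡99, 37^32≡137 (mod 151).
37^38 = 37^(32+4+2) ≡ 43 (mod 151).
Check: 43² = 1849 ≡ 37 (mod 151). The two roots are 43 and 108.

43, 108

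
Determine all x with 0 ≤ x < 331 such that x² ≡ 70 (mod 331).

Since 331 ≡ 3 (mod 4), a square root of 70 is 70^((331+1)/4) = 70^83 mod 331.
Repeated squaring: 70^2≡266, 70^4≡253, 70^8≡126, 70^16≡319, 70^32≡144, 70^64≡214 (mod 331).
70^83 = 70^(64+16+2+1) ≡ 100 (mod 331).
Check: 100² = 10000 ≡ 70 (mod 331). The two roots are 100 and 231.

100, 231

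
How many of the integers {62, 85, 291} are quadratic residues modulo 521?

1

(62/521) = +1 → QR.
(85/521) = -1 → non-residue.
(291/521) = -1 → non-residue.
Total quadratic residues among the 3: 1.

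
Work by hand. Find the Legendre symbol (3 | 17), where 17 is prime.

Reciprocity: 3 ≡ 3 and 17 ≡ 1 (mod 4), so (3/17) = +(17/3).
Reduce top mod 3: now compute (2/3).
Pull out 2: since 3 ≡ 3 (mod 8), (2/3) = -1.
Reached (1/3) = 1. Collecting the sign flips along the way, the symbol is -1.

-1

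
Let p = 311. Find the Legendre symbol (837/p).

-1

First reduce: 837 ≡ 215 (mod 311).
Reciprocity: 215 ≡ 3 and 311 ≡ 3 (mod 4), so (215/311) = −(311/215).
Reduce top mod 215: now compute (96/215).
Pull out 2^5: since 215 ≡ 7 (mod 8), (2/215) = +1, so (2/215)^5 = +1.
Reciprocity: 3 ≡ 3 and 215 ≡ 3 (mod 4), so (3/215) = −(215/3).
Reduce top mod 3: now compute (2/3).
Pull out 2: since 3 ≡ 3 (mod 8), (2/3) = -1.
Reached (1/3) = 1. Collecting the sign flips along the way, the symbol is -1.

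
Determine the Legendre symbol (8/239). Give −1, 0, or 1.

Euler's criterion: (8/239) ≡ 8^119 (mod 239).
8^2 ≡ 64 (mod 239)
8^4 ≡ 33 (mod 239)
8^8 ≡ 133 (mod 239)
8^16 ≡ 3 (mod 239)
8^32 ≡ 9 (mod 239)
8^64 ≡ 81 (mod 239)
8^119 = 8^(64+32+16+4+2+1) ≡ 1 (mod 239).
Result is 1, so (8/239) = 1.

1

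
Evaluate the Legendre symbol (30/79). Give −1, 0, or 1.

Euler's criterion: (30/79) ≡ 30^39 (mod 79).
30^2 ≡ 31 (mod 79)
30^4 ≡ 13 (mod 79)
30^8 ≡ 11 (mod 79)
30^16 ≡ 42 (mod 79)
30^32 ≡ 26 (mod 79)
30^39 = 30^(32+4+2+1) ≡ 78 (mod 79).
Result is 78 ≡ −1, so (30/79) = −1.

-1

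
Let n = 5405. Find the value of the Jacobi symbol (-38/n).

-1

First reduce: -38 ≡ 5367 (mod 5405).
Reciprocity: 5367 ≡ 3 and 5405 ≡ 1 (mod 4), so (5367/5405) = +(5405/5367).
Reduce top mod 5367: now compute (38/5367).
Pull out 2: since 5367 ≡ 7 (mod 8), (2/5367) = +1.
Reciprocity: 19 ≡ 3 and 5367 ≡ 3 (mod 4), so (19/5367) = −(5367/19).
Reduce top mod 19: now compute (9/19).
Reciprocity: 9 ≡ 1 and 19 ≡ 3 (mod 4), so (9/19) = +(19/9).
Reduce top mod 9: now compute (1/9).
Reached (1/9) = 1. Collecting the sign flips along the way, the symbol is -1.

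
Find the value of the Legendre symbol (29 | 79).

-1

Reciprocity: 29 ≡ 1 and 79 ≡ 3 (mod 4), so (29/79) = +(79/29).
Reduce top mod 29: now compute (21/29).
Reciprocity: 21 ≡ 1 and 29 ≡ 1 (mod 4), so (21/29) = +(29/21).
Reduce top mod 21: now compute (8/21).
Pull out 2^3: since 21 ≡ 5 (mod 8), (2/21) = -1, so (2/21)^3 = -1.
Reached (1/21) = 1. Collecting the sign flips along the way, the symbol is -1.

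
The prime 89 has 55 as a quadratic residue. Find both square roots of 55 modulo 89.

12, 77

89 ≡ 1 (mod 4), so we find a root by search.
Trying successive values, 12² = 144 ≡ 55 (mod 89). The other root is 89 − 12 = 77.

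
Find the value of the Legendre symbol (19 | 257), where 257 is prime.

Euler's criterion: (19/257) ≡ 19^128 (mod 257).
19^2 ≡ 104 (mod 257)
19^4 ≡ 22 (mod 257)
19^8 ≡ 227 (mod 257)
19^16 ≡ 129 (mod 257)
19^32 ≡ 193 (mod 257)
19^64 ≡ 241 (mod 257)
19^128 ≡ 256 (mod 257)
19^128 = 19^(128) ≡ 256 (mod 257).
Result is 256 ≡ −1, so (19/257) = −1.

-1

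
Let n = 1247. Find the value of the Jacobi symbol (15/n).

Reciprocity: 15 ≡ 3 and 1247 ≡ 3 (mod 4), so (15/1247) = −(1247/15).
Reduce top mod 15: now compute (2/15).
Pull out 2: since 15 ≡ 7 (mod 8), (2/15) = +1.
Reached (1/15) = 1. Collecting the sign flips along the way, the symbol is -1.

-1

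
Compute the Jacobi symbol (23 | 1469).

-1

Reciprocity: 23 ≡ 3 and 1469 ≡ 1 (mod 4), so (23/1469) = +(1469/23).
Reduce top mod 23: now compute (20/23).
Pull out 2^2: since 23 ≡ 7 (mod 8), (2/23) = +1, so (2/23)^2 = +1.
Reciprocity: 5 ≡ 1 and 23 ≡ 3 (mod 4), so (5/23) = +(23/5).
Reduce top mod 5: now compute (3/5).
Reciprocity: 3 ≡ 3 and 5 ≡ 1 (mod 4), so (3/5) = +(5/3).
Reduce top mod 3: now compute (2/3).
Pull out 2: since 3 ≡ 3 (mod 8), (2/3) = -1.
Reached (1/3) = 1. Collecting the sign flips along the way, the symbol is -1.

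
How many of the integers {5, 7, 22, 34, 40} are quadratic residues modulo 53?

2

(5/53) = -1 → non-residue.
(7/53) = +1 → QR.
(22/53) = -1 → non-residue.
(34/53) = -1 → non-residue.
(40/53) = +1 → QR.
Total quadratic residues among the 5: 2.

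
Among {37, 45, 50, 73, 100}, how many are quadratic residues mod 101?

(37/101) = +1 → QR.
(45/101) = +1 → QR.
(50/101) = -1 → non-residue.
(73/101) = -1 → non-residue.
(100/101) = +1 → QR.
Total quadratic residues among the 5: 3.

3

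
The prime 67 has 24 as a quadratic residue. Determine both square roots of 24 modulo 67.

Since 67 ≡ 3 (mod 4), a square root of 24 is 24^((67+1)/4) = 24^17 mod 67.
Repeated squaring: 24^2≡40, 24^4≡59, 24^8≡64, 24^16≡9 (mod 67).
24^17 = 24^(16+1) ≡ 15 (mod 67).
Check: 15² = 225 ≡ 24 (mod 67). The two roots are 15 and 52.

15, 52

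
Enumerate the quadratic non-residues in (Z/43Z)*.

2, 3, 5, 7, 8, 12, 18, 19, 20, 22, 26, 27, 28, 29, 30, 32, 33, 34, 37, 39, 42

Square k = 1,…,21 (k and 43−k give the same square):
1²=1, 2²=4, 3²=9, 4²=16, 5²=25, 6²=36, 7²≡6, 8²≡21, 9²≡38, 10²≡14, 11²≡35, 12²≡15, 13²≡40, 14²≡24, 15²≡10, 16²≡41, 17²≡31, 18²≡23, 19²≡17, 20²≡13, 21²≡11 (mod 43).
The residues are {1, 4, 6, 9, 10, 11, 13, 14, 15, 16, 17, 21, 23, 24, 25, 31, 35, 36, 38, 40, 41}; the non-residues are the remaining 21 nonzero classes.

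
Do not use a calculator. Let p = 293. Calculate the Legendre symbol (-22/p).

First reduce: -22 ≡ 271 (mod 293).
Reciprocity: 271 ≡ 3 and 293 ≡ 1 (mod 4), so (271/293) = +(293/271).
Reduce top mod 271: now compute (22/271).
Pull out 2: since 271 ≡ 7 (mod 8), (2/271) = +1.
Reciprocity: 11 ≡ 3 and 271 ≡ 3 (mod 4), so (11/271) = −(271/11).
Reduce top mod 11: now compute (7/11).
Reciprocity: 7 ≡ 3 and 11 ≡ 3 (mod 4), so (7/11) = −(11/7).
Reduce top mod 7: now compute (4/7).
Pull out 2^2: since 7 ≡ 7 (mod 8), (2/7) = +1, so (2/7)^2 = +1.
Reached (1/7) = 1. Collecting the sign flips along the way, the symbol is +1.

1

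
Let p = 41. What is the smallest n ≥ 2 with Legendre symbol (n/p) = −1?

3

(2/41) = +1, so 2 is a residue.
(3/41) = −1, so 3 is the smallest positive non-residue mod 41.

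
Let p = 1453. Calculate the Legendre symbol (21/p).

1

Reciprocity: 21 ≡ 1 and 1453 ≡ 1 (mod 4), so (21/1453) = +(1453/21).
Reduce top mod 21: now compute (4/21).
Pull out 2^2: since 21 ≡ 5 (mod 8), (2/21) = -1, so (2/21)^2 = +1.
Reached (1/21) = 1. Collecting the sign flips along the way, the symbol is +1.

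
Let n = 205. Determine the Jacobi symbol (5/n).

0

Reciprocity: 5 ≡ 1 and 205 ≡ 1 (mod 4), so (5/205) = +(205/5).
Reduce top mod 5: now compute (0/5).
Top reduces to 0: gcd > 1, so the symbol is 0.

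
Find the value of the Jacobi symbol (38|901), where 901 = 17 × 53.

1

Pull out 2: since 901 ≡ 5 (mod 8), (2/901) = -1.
Reciprocity: 19 ≡ 3 and 901 ≡ 1 (mod 4), so (19/901) = +(901/19).
Reduce top mod 19: now compute (8/19).
Pull out 2^3: since 19 ≡ 3 (mod 8), (2/19) = -1, so (2/19)^3 = -1.
Reached (1/19) = 1. Collecting the sign flips along the way, the symbol is +1.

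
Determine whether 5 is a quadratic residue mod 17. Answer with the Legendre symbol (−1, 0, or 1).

-1

Reciprocity: 5 ≡ 1 and 17 ≡ 1 (mod 4), so (5/17) = +(17/5).
Reduce top mod 5: now compute (2/5).
Pull out 2: since 5 ≡ 5 (mod 8), (2/5) = -1.
Reached (1/5) = 1. Collecting the sign flips along the way, the symbol is -1.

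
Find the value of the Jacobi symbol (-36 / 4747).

First reduce: -36 ≡ 4711 (mod 4747).
Reciprocity: 4711 ≡ 3 and 4747 ≡ 3 (mod 4), so (4711/4747) = −(4747/4711).
Reduce top mod 4711: now compute (36/4711).
Pull out 2^2: since 4711 ≡ 7 (mod 8), (2/4711) = +1, so (2/4711)^2 = +1.
Reciprocity: 9 ≡ 1 and 4711 ≡ 3 (mod 4), so (9/4711) = +(4711/9).
Reduce top mod 9: now compute (4/9).
Pull out 2^2: since 9 ≡ 1 (mod 8), (2/9) = +1, so (2/9)^2 = +1.
Reached (1/9) = 1. Collecting the sign flips along the way, the symbol is -1.

-1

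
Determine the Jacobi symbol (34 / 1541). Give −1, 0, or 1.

Pull out 2: since 1541 ≡ 5 (mod 8), (2/1541) = -1.
Reciprocity: 17 ≡ 1 and 1541 ≡ 1 (mod 4), so (17/1541) = +(1541/17).
Reduce top mod 17: now compute (11/17).
Reciprocity: 11 ≡ 3 and 17 ≡ 1 (mod 4), so (11/17) = +(17/11).
Reduce top mod 11: now compute (6/11).
Pull out 2: since 11 ≡ 3 (mod 8), (2/11) = -1.
Reciprocity: 3 ≡ 3 and 11 ≡ 3 (mod 4), so (3/11) = −(11/3).
Reduce top mod 3: now compute (2/3).
Pull out 2: since 3 ≡ 3 (mod 8), (2/3) = -1.
Reached (1/3) = 1. Collecting the sign flips along the way, the symbol is +1.

1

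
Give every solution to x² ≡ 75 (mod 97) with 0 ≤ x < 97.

97 ≡ 1 (mod 4), so we find a root by search.
Trying successive values, 47² = 2209 ≡ 75 (mod 97). The other root is 97 − 47 = 50.

47, 50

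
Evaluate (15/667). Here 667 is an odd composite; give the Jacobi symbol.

1

Reciprocity: 15 ≡ 3 and 667 ≡ 3 (mod 4), so (15/667) = −(667/15).
Reduce top mod 15: now compute (7/15).
Reciprocity: 7 ≡ 3 and 15 ≡ 3 (mod 4), so (7/15) = −(15/7).
Reduce top mod 7: now compute (1/7).
Reached (1/7) = 1. Collecting the sign flips along the way, the symbol is +1.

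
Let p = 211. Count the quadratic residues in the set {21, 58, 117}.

(21/211) = +1 → QR.
(58/211) = +1 → QR.
(117/211) = +1 → QR.
Total quadratic residues among the 3: 3.

3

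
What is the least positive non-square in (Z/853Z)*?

2

(2/853) = −1, so 2 is the smallest positive non-residue mod 853.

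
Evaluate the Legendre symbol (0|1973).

Top reduces to 0: gcd > 1, so the symbol is 0.

0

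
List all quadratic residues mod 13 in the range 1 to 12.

1, 3, 4, 9, 10, 12

Square k = 1,…,6 (k and 13−k give the same square):
1²=1, 2²=4, 3²=9, 4²≡3, 5²≡12, 6²≡10 (mod 13).
So the quadratic residues mod 13 are {1, 3, 4, 9, 10, 12}.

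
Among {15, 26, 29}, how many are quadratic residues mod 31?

(15/31) = -1 → non-residue.
(26/31) = -1 → non-residue.
(29/31) = -1 → non-residue.
Total quadratic residues among the 3: 0.

0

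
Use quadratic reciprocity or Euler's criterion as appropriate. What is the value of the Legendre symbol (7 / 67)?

Euler's criterion: (7/67) ≡ 7^33 (mod 67).
7^2 ≡ 49 (mod 67)
7^4 ≡ 56 (mod 67)
7^8 ≡ 54 (mod 67)
7^16 ≡ 35 (mod 67)
7^32 ≡ 19 (mod 67)
7^33 = 7^(32+1) ≡ 66 (mod 67).
Result is 66 ≡ −1, so (7/67) = −1.

-1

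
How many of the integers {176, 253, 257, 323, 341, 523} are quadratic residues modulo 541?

(176/541) = -1 → non-residue.
(253/541) = -1 → non-residue.
(257/541) = -1 → non-residue.
(323/541) = -1 → non-residue.
(341/541) = -1 → non-residue.
(523/541) = -1 → non-residue.
Total quadratic residues among the 6: 0.

0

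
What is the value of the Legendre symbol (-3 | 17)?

-1

Euler's criterion: (-3/17) ≡ 14^8 (mod 17).
14^2 ≡ 9 (mod 17)
14^4 ≡ 13 (mod 17)
14^8 ≡ 16 (mod 17)
14^8 = 14^(8) ≡ 16 (mod 17).
Result is 16 ≡ −1, so (-3/17) = −1.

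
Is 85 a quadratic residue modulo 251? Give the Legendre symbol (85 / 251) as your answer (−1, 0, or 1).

Reciprocity: 85 ≡ 1 and 251 ≡ 3 (mod 4), so (85/251) = +(251/85).
Reduce top mod 85: now compute (81/85).
Reciprocity: 81 ≡ 1 and 85 ≡ 1 (mod 4), so (81/85) = +(85/81).
Reduce top mod 81: now compute (4/81).
Pull out 2^2: since 81 ≡ 1 (mod 8), (2/81) = +1, so (2/81)^2 = +1.
Reached (1/81) = 1. Collecting the sign flips along the way, the symbol is +1.

1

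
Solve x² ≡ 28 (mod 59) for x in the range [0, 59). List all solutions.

21, 38

Since 59 ≡ 3 (mod 4), a square root of 28 is 28^((59+1)/4) = 28^15 mod 59.
Repeated squaring: 28^2≡17, 28^4≡53, 28^8≡36 (mod 59).
28^15 = 28^(8+4+2+1) ≡ 21 (mod 59).
Check: 21² = 441 ≡ 28 (mod 59). The two roots are 21 and 38.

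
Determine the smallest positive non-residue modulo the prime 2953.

(2/2953) = +1, so 2 is a residue.
(3/2953) = +1, so 3 is a residue.
(4/2953) = +1, so 4 is a residue.
(5/2953) = −1, so 5 is the smallest positive non-residue mod 2953.

5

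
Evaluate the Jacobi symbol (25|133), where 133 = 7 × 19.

Reciprocity: 25 ≡ 1 and 133 ≡ 1 (mod 4), so (25/133) = +(133/25).
Reduce top mod 25: now compute (8/25).
Pull out 2^3: since 25 ≡ 1 (mod 8), (2/25) = +1, so (2/25)^3 = +1.
Reached (1/25) = 1. Collecting the sign flips along the way, the symbol is +1.

1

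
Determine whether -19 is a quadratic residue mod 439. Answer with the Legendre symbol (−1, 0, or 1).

-1

Euler's criterion: (-19/439) ≡ 420^219 (mod 439).
420^2 ≡ 361 (mod 439)
420^4 ≡ 377 (mod 439)
420^8 ≡ 332 (mod 439)
420^16 ≡ 35 (mod 439)
420^32 ≡ 347 (mod 439)
420^64 ≡ 123 (mod 439)
420^128 ≡ 203 (mod 439)
420^219 = 420^(128+64+16+8+2+1) ≡ 438 (mod 439).
Result is 438 ≡ −1, so (-19/439) = −1.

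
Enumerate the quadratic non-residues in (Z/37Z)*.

2 5 6 8 13 14 15 17 18 19 20 22 23 24 29 31 32 35

Square k = 1,…,18 (k and 37−k give the same square):
1²=1, 2²=4, 3²=9, 4²=16, 5²=25, 6²=36, 7²≡12, 8²≡27, 9²≡7, 10²≡26, 11²≡10, 12²≡33, 13²≡21, 14²≡11, 15²≡3, 16²≡34, 17²≡30, 18²≡28 (mod 37).
The residues are {1, 3, 4, 7, 9, 10, 11, 12, 16, 21, 25, 26, 27, 28, 30, 33, 34, 36}; the non-residues are the remaining 18 nonzero classes.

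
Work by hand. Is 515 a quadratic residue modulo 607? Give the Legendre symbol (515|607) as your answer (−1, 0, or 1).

Euler's criterion: (515/607) ≡ 515^303 (mod 607).
515^2 ≡ 573 (mod 607)
515^4 ≡ 549 (mod 607)
515^8 ≡ 329 (mod 607)
515^16 ≡ 195 (mod 607)
515^32 ≡ 391 (mod 607)
515^64 ≡ 524 (mod 607)
515^128 ≡ 212 (mod 607)
515^256 ≡ 26 (mod 607)
515^303 = 515^(256+32+8+4+2+1) ≡ 1 (mod 607).
Result is 1, so (515/607) = 1.

1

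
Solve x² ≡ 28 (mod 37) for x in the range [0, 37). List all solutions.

18, 19

37 ≡ 1 (mod 4), so we find a root by search.
Trying successive values, 18² = 324 ≡ 28 (mod 37). The other root is 37 − 18 = 19.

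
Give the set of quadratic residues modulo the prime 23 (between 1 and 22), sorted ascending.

Square k = 1,…,11 (k and 23−k give the same square):
1²=1, 2²=4, 3²=9, 4²=16, 5²≡2, 6²≡13, 7²≡3, 8²≡18, 9²≡12, 10²≡8, 11²≡6 (mod 23).
So the quadratic residues mod 23 are {1, 2, 3, 4, 6, 8, 9, 12, 13, 16, 18}.

1,2,3,4,6,8,9,12,13,16,18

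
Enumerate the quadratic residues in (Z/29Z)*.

1, 4, 5, 6, 7, 9, 13, 16, 20, 22, 23, 24, 25, 28

Square k = 1,…,14 (k and 29−k give the same square):
1²=1, 2²=4, 3²=9, 4²=16, 5²=25, 6²≡7, 7²≡20, 8²≡6, 9²≡23, 10²≡13, 11²≡5, 12²≡28, 13²≡24, 14²≡22 (mod 29).
So the quadratic residues mod 29 are {1, 4, 5, 6, 7, 9, 13, 16, 20, 22, 23, 24, 25, 28}.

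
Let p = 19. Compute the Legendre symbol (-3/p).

First reduce: -3 ≡ 16 (mod 19).
Pull out 2^4: since 19 ≡ 3 (mod 8), (2/19) = -1, so (2/19)^4 = +1.
Reached (1/19) = 1. Collecting the sign flips along the way, the symbol is +1.

1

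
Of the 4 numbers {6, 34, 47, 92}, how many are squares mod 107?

(6/107) = -1 → non-residue.
(34/107) = +1 → QR.
(47/107) = +1 → QR.
(92/107) = +1 → QR.
Total quadratic residues among the 4: 3.

3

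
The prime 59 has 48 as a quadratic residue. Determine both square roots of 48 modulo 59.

Since 59 ≡ 3 (mod 4), a square root of 48 is 48^((59+1)/4) = 48^15 mod 59.
Repeated squaring: 48^2≡3, 48^4≡9, 48^8≡22 (mod 59).
48^15 = 48^(8+4+2+1) ≡ 15 (mod 59).
Check: 15² = 225 ≡ 48 (mod 59). The two roots are 15 and 44.

15, 44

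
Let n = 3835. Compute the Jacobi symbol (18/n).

Pull out 2: since 3835 ≡ 3 (mod 8), (2/3835) = -1.
Reciprocity: 9 ≡ 1 and 3835 ≡ 3 (mod 4), so (9/3835) = +(3835/9).
Reduce top mod 9: now compute (1/9).
Reached (1/9) = 1. Collecting the sign flips along the way, the symbol is -1.

-1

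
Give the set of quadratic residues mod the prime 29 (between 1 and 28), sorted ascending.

Square k = 1,…,14 (k and 29−k give the same square):
1²=1, 2²=4, 3²=9, 4²=16, 5²=25, 6²≡7, 7²≡20, 8²≡6, 9²≡23, 10²≡13, 11²≡5, 12²≡28, 13²≡24, 14²≡22 (mod 29).
So the quadratic residues mod 29 are {1, 4, 5, 6, 7, 9, 13, 16, 20, 22, 23, 24, 25, 28}.

1,4,5,6,7,9,13,16,20,22,23,24,25,28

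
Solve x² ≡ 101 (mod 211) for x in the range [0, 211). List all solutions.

Since 211 ≡ 3 (mod 4), a square root of 101 is 101^((211+1)/4) = 101^53 mod 211.
Repeated squaring: 101^2≡73, 101^4≡54, 101^8≡173, 101^16≡178, 101^32≡34 (mod 211).
101^53 = 101^(32+16+4+1) ≡ 34 (mod 211).
Check: 34² = 1156 ≡ 101 (mod 211). The two roots are 34 and 177.

34, 177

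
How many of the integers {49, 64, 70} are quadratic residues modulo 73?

(49/73) = +1 → QR.
(64/73) = +1 → QR.
(70/73) = +1 → QR.
Total quadratic residues among the 3: 3.

3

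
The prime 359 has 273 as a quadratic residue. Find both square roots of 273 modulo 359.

Since 359 ≡ 3 (mod 4), a square root of 273 is 273^((359+1)/4) = 273^90 mod 359.
Repeated squaring: 273^2≡216, 273^4≡345, 273^8≡196, 273^16≡3, 273^32≡9, 273^64≡81 (mod 359).
273^90 = 273^(64+16+8+2) ≡ 144 (mod 359).
Check: 144² = 20736 ≡ 273 (mod 359). The two roots are 144 and 215.

144, 215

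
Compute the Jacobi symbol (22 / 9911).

Pull out 2: since 9911 ≡ 7 (mod 8), (2/9911) = +1.
Reciprocity: 11 ≡ 3 and 9911 ≡ 3 (mod 4), so (11/9911) = −(9911/11).
Reduce top mod 11: now compute (0/11).
Top reduces to 0: gcd > 1, so the symbol is 0.

0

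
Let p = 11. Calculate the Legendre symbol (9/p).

Reciprocity: 9 ≡ 1 and 11 ≡ 3 (mod 4), so (9/11) = +(11/9).
Reduce top mod 9: now compute (2/9).
Pull out 2: since 9 ≡ 1 (mod 8), (2/9) = +1.
Reached (1/9) = 1. Collecting the sign flips along the way, the symbol is +1.

1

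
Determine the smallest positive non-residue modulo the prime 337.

(2/337) = +1, so 2 is a residue.
(3/337) = +1, so 3 is a residue.
(4/337) = +1, so 4 is a residue.
(5/337) = −1, so 5 is the smallest positive non-residue mod 337.

5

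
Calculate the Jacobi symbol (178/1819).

-1

Pull out 2: since 1819 ≡ 3 (mod 8), (2/1819) = -1.
Reciprocity: 89 ≡ 1 and 1819 ≡ 3 (mod 4), so (89/1819) = +(1819/89).
Reduce top mod 89: now compute (39/89).
Reciprocity: 39 ≡ 3 and 89 ≡ 1 (mod 4), so (39/89) = +(89/39).
Reduce top mod 39: now compute (11/39).
Reciprocity: 11 ≡ 3 and 39 ≡ 3 (mod 4), so (11/39) = −(39/11).
Reduce top mod 11: now compute (6/11).
Pull out 2: since 11 ≡ 3 (mod 8), (2/11) = -1.
Reciprocity: 3 ≡ 3 and 11 ≡ 3 (mod 4), so (3/11) = −(11/3).
Reduce top mod 3: now compute (2/3).
Pull out 2: since 3 ≡ 3 (mod 8), (2/3) = -1.
Reached (1/3) = 1. Collecting the sign flips along the way, the symbol is -1.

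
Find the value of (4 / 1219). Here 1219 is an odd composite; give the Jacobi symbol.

Pull out 2^2: since 1219 ≡ 3 (mod 8), (2/1219) = -1, so (2/1219)^2 = +1.
Reached (1/1219) = 1. Collecting the sign flips along the way, the symbol is +1.

1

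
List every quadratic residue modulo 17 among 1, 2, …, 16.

1 2 4 8 9 13 15 16

Square k = 1,…,8 (k and 17−k give the same square):
1²=1, 2²=4, 3²=9, 4²=16, 5²≡8, 6²≡2, 7²≡15, 8²≡13 (mod 17).
So the quadratic residues mod 17 are {1, 2, 4, 8, 9, 13, 15, 16}.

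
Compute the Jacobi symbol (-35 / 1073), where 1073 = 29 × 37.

First reduce: -35 ≡ 1038 (mod 1073).
Pull out 2: since 1073 ≡ 1 (mod 8), (2/1073) = +1.
Reciprocity: 519 ≡ 3 and 1073 ≡ 1 (mod 4), so (519/1073) = +(1073/519).
Reduce top mod 519: now compute (35/519).
Reciprocity: 35 ≡ 3 and 519 ≡ 3 (mod 4), so (35/519) = −(519/35).
Reduce top mod 35: now compute (29/35).
Reciprocity: 29 ≡ 1 and 35 ≡ 3 (mod 4), so (29/35) = +(35/29).
Reduce top mod 29: now compute (6/29).
Pull out 2: since 29 ≡ 5 (mod 8), (2/29) = -1.
Reciprocity: 3 ≡ 3 and 29 ≡ 1 (mod 4), so (3/29) = +(29/3).
Reduce top mod 3: now compute (2/3).
Pull out 2: since 3 ≡ 3 (mod 8), (2/3) = -1.
Reached (1/3) = 1. Collecting the sign flips along the way, the symbol is -1.

-1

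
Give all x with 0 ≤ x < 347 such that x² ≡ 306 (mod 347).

138, 209

Since 347 ≡ 3 (mod 4), a square root of 306 is 306^((347+1)/4) = 306^87 mod 347.
Repeated squaring: 306^2≡293, 306^4≡140, 306^8≡168, 306^16≡117, 306^32≡156, 306^64≡46 (mod 347).
306^87 = 306^(64+16+4+2+1) ≡ 138 (mod 347).
Check: 138² = 19044 ≡ 306 (mod 347). The two roots are 138 and 209.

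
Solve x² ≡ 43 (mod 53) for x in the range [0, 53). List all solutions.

19, 34

53 ≡ 1 (mod 4), so we find a root by search.
Trying successive values, 19² = 361 ≡ 43 (mod 53). The other root is 53 − 19 = 34.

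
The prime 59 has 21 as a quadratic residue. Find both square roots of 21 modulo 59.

27, 32

Since 59 ≡ 3 (mod 4), a square root of 21 is 21^((59+1)/4) = 21^15 mod 59.
Repeated squaring: 21^2≡28, 21^4≡17, 21^8≡53 (mod 59).
21^15 = 21^(8+4+2+1) ≡ 27 (mod 59).
Check: 27² = 729 ≡ 21 (mod 59). The two roots are 27 and 32.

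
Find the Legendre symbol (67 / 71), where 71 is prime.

-1

Euler's criterion: (67/71) ≡ 67^35 (mod 71).
67^2 ≡ 16 (mod 71)
67^4 ≡ 43 (mod 71)
67^8 ≡ 3 (mod 71)
67^16 ≡ 9 (mod 71)
67^32 ≡ 10 (mod 71)
67^35 = 67^(32+2+1) ≡ 70 (mod 71).
Result is 70 ≡ −1, so (67/71) = −1.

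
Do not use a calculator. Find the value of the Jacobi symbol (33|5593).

1

Reciprocity: 33 ≡ 1 and 5593 ≡ 1 (mod 4), so (33/5593) = +(5593/33).
Reduce top mod 33: now compute (16/33).
Pull out 2^4: since 33 ≡ 1 (mod 8), (2/33) = +1, so (2/33)^4 = +1.
Reached (1/33) = 1. Collecting the sign flips along the way, the symbol is +1.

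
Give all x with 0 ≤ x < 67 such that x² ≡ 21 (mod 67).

Since 67 ≡ 3 (mod 4), a square root of 21 is 21^((67+1)/4) = 21^17 mod 67.
Repeated squaring: 21^2≡39, 21^4≡47, 21^8≡65, 21^16≡4 (mod 67).
21^17 = 21^(16+1) ≡ 17 (mod 67).
Check: 17² = 289 ≡ 21 (mod 67). The two roots are 17 and 50.

17, 50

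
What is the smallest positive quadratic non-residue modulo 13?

(2/13) = −1, so 2 is the smallest positive non-residue mod 13.

2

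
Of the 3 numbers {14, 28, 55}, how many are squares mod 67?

(14/67) = +1 → QR.
(28/67) = -1 → non-residue.
(55/67) = +1 → QR.
Total quadratic residues among the 3: 2.

2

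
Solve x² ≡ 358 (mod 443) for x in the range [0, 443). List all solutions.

Since 443 ≡ 3 (mod 4), a square root of 358 is 358^((443+1)/4) = 358^111 mod 443.
Repeated squaring: 358^2≡137, 358^4≡163, 358^8≡432, 358^16≡121, 358^32≡22, 358^64≡41 (mod 443).
358^111 = 358^(64+32+8+4+2+1) ≡ 144 (mod 443).
Check: 144² = 20736 ≡ 358 (mod 443). The two roots are 144 and 299.

144, 299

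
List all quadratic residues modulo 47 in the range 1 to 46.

Square k = 1,…,23 (k and 47−k give the same square):
1²=1, 2²=4, 3²=9, 4²=16, 5²=25, 6²=36, 7²≡2, 8²≡17, 9²≡34, 10²≡6, 11²≡27, 12²≡3, 13²≡28, 14²≡8, 15²≡37, 16²≡21, 17²≡7, 18²≡42, 19²≡32, 20²≡24, 21²≡18, 22²≡14, 23²≡12 (mod 47).
So the quadratic residues mod 47 are {1, 2, 3, 4, 6, 7, 8, 9, 12, 14, 16, 17, 18, 21, 24, 25, 27, 28, 32, 34, 36, 37, 42}.

1 2 3 4 6 7 8 9 12 14 16 17 18 21 24 25 27 28 32 34 36 37 42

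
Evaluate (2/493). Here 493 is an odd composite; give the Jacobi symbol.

Pull out 2: since 493 ≡ 5 (mod 8), (2/493) = -1.
Reached (1/493) = 1. Collecting the sign flips along the way, the symbol is -1.

-1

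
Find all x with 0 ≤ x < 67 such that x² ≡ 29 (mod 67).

30, 37

Since 67 ≡ 3 (mod 4), a square root of 29 is 29^((67+1)/4) = 29^17 mod 67.
Repeated squaring: 29^2≡37, 29^4≡29, 29^8≡37, 29^16≡29 (mod 67).
29^17 = 29^(16+1) ≡ 37 (mod 67).
Check: 37² = 1369 ≡ 29 (mod 67). The two roots are 30 and 37.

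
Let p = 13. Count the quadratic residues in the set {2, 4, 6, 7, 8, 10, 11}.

(2/13) = -1 → non-residue.
(4/13) = +1 → QR.
(6/13) = -1 → non-residue.
(7/13) = -1 → non-residue.
(8/13) = -1 → non-residue.
(10/13) = +1 → QR.
(11/13) = -1 → non-residue.
Total quadratic residues among the 7: 2.

2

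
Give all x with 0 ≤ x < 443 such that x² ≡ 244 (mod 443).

83, 360

Since 443 ≡ 3 (mod 4), a square root of 244 is 244^((443+1)/4) = 244^111 mod 443.
Repeated squaring: 244^2≡174, 244^4≡152, 244^8≡68, 244^16≡194, 244^32≡424, 244^64≡361 (mod 443).
244^111 = 244^(64+32+8+4+2+1) ≡ 360 (mod 443).
Check: 360² = 129600 ≡ 244 (mod 443). The two roots are 83 and 360.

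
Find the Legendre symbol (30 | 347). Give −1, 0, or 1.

1

Euler's criterion: (30/347) ≡ 30^173 (mod 347).
30^2 ≡ 206 (mod 347)
30^4 ≡ 102 (mod 347)
30^8 ≡ 341 (mod 347)
30^16 ≡ 36 (mod 347)
30^32 ≡ 255 (mod 347)
30^64 ≡ 136 (mod 347)
30^128 ≡ 105 (mod 347)
30^173 = 30^(128+32+8+4+1) ≡ 1 (mod 347).
Result is 1, so (30/347) = 1.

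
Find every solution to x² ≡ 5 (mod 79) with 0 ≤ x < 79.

Since 79 ≡ 3 (mod 4), a square root of 5 is 5^((79+1)/4) = 5^20 mod 79.
Repeated squaring: 5^2≡25, 5^4≡72, 5^8≡49, 5^16≡31 (mod 79).
5^20 = 5^(16+4) ≡ 20 (mod 79).
Check: 20² = 400 ≡ 5 (mod 79). The two roots are 20 and 59.

20, 59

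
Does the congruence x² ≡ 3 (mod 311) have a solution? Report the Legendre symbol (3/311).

Reciprocity: 3 ≡ 3 and 311 ≡ 3 (mod 4), so (3/311) = −(311/3).
Reduce top mod 3: now compute (2/3).
Pull out 2: since 3 ≡ 3 (mod 8), (2/3) = -1.
Reached (1/3) = 1. Collecting the sign flips along the way, the symbol is +1.

1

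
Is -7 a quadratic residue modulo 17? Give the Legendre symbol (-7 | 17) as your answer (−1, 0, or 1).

First reduce: -7 ≡ 10 (mod 17).
Pull out 2: since 17 ≡ 1 (mod 8), (2/17) = +1.
Reciprocity: 5 ≡ 1 and 17 ≡ 1 (mod 4), so (5/17) = +(17/5).
Reduce top mod 5: now compute (2/5).
Pull out 2: since 5 ≡ 5 (mod 8), (2/5) = -1.
Reached (1/5) = 1. Collecting the sign flips along the way, the symbol is -1.

-1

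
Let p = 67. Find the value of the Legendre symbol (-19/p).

-1

First reduce: -19 ≡ 48 (mod 67).
Pull out 2^4: since 67 ≡ 3 (mod 8), (2/67) = -1, so (2/67)^4 = +1.
Reciprocity: 3 ≡ 3 and 67 ≡ 3 (mod 4), so (3/67) = −(67/3).
Reduce top mod 3: now compute (1/3).
Reached (1/3) = 1. Collecting the sign flips along the way, the symbol is -1.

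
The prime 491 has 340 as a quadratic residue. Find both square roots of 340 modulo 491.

Since 491 ≡ 3 (mod 4), a square root of 340 is 340^((491+1)/4) = 340^123 mod 491.
Repeated squaring: 340^2≡215, 340^4≡71, 340^8≡131, 340^16≡467, 340^32≡85, 340^64≡351 (mod 491).
340^123 = 340^(64+32+16+8+2+1) ≡ 48 (mod 491).
Check: 48² = 2304 ≡ 340 (mod 491). The two roots are 48 and 443.

48, 443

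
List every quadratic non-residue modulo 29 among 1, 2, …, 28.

2, 3, 8, 10, 11, 12, 14, 15, 17, 18, 19, 21, 26, 27

Square k = 1,…,14 (k and 29−k give the same square):
1²=1, 2²=4, 3²=9, 4²=16, 5²=25, 6²≡7, 7²≡20, 8²≡6, 9²≡23, 10²≡13, 11²≡5, 12²≡28, 13²≡24, 14²≡22 (mod 29).
The residues are {1, 4, 5, 6, 7, 9, 13, 16, 20, 22, 23, 24, 25, 28}; the non-residues are the remaining 14 nonzero classes.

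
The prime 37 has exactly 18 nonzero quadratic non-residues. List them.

2 5 6 8 13 14 15 17 18 19 20 22 23 24 29 31 32 35

Square k = 1,…,18 (k and 37−k give the same square):
1²=1, 2²=4, 3²=9, 4²=16, 5²=25, 6²=36, 7²≡12, 8²≡27, 9²≡7, 10²≡26, 11²≡10, 12²≡33, 13²≡21, 14²≡11, 15²≡3, 16²≡34, 17²≡30, 18²≡28 (mod 37).
The residues are {1, 3, 4, 7, 9, 10, 11, 12, 16, 21, 25, 26, 27, 28, 30, 33, 34, 36}; the non-residues are the remaining 18 nonzero classes.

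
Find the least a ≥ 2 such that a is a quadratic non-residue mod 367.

(2/367) = +1, so 2 is a residue.
(3/367) = −1, so 3 is the smallest positive non-residue mod 367.

3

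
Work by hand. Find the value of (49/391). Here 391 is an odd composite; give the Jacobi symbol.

1

Reciprocity: 49 ≡ 1 and 391 ≡ 3 (mod 4), so (49/391) = +(391/49).
Reduce top mod 49: now compute (48/49).
Pull out 2^4: since 49 ≡ 1 (mod 8), (2/49) = +1, so (2/49)^4 = +1.
Reciprocity: 3 ≡ 3 and 49 ≡ 1 (mod 4), so (3/49) = +(49/3).
Reduce top mod 3: now compute (1/3).
Reached (1/3) = 1. Collecting the sign flips along the way, the symbol is +1.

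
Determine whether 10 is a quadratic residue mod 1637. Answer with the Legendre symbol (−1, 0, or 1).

Pull out 2: since 1637 ≡ 5 (mod 8), (2/1637) = -1.
Reciprocity: 5 ≡ 1 and 1637 ≡ 1 (mod 4), so (5/1637) = +(1637/5).
Reduce top mod 5: now compute (2/5).
Pull out 2: since 5 ≡ 5 (mod 8), (2/5) = -1.
Reached (1/5) = 1. Collecting the sign flips along the way, the symbol is +1.

1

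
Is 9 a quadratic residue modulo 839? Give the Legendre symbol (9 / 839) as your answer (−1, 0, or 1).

1

Euler's criterion: (9/839) ≡ 9^419 (mod 839).
9^2 ≡ 81 (mod 839)
9^4 ≡ 688 (mod 839)
9^8 ≡ 148 (mod 839)
9^16 ≡ 90 (mod 839)
9^32 ≡ 549 (mod 839)
9^64 ≡ 200 (mod 839)
9^128 ≡ 567 (mod 839)
9^256 ≡ 152 (mod 839)
9^419 = 9^(256+128+32+2+1) ≡ 1 (mod 839).
Result is 1, so (9/839) = 1.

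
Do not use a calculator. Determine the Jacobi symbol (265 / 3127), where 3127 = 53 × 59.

0

Reciprocity: 265 ≡ 1 and 3127 ≡ 3 (mod 4), so (265/3127) = +(3127/265).
Reduce top mod 265: now compute (212/265).
Pull out 2^2: since 265 ≡ 1 (mod 8), (2/265) = +1, so (2/265)^2 = +1.
Reciprocity: 53 ≡ 1 and 265 ≡ 1 (mod 4), so (53/265) = +(265/53).
Reduce top mod 53: now compute (0/53).
Top reduces to 0: gcd > 1, so the symbol is 0.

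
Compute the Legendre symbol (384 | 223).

Euler's criterion: (384/223) ≡ 161^111 (mod 223).
161^2 ≡ 53 (mod 223)
161^4 ≡ 133 (mod 223)
161^8 ≡ 72 (mod 223)
161^16 ≡ 55 (mod 223)
161^32 ≡ 126 (mod 223)
161^64 ≡ 43 (mod 223)
161^111 = 161^(64+32+8+4+2+1) ≡ 222 (mod 223).
Result is 222 ≡ −1, so (384/223) = −1.

-1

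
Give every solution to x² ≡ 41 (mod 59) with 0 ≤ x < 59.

10, 49

Since 59 ≡ 3 (mod 4), a square root of 41 is 41^((59+1)/4) = 41^15 mod 59.
Repeated squaring: 41^2≡29, 41^4≡15, 41^8≡48 (mod 59).
41^15 = 41^(8+4+2+1) ≡ 49 (mod 59).
Check: 49² = 2401 ≡ 41 (mod 59). The two roots are 10 and 49.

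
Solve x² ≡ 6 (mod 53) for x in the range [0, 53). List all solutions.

53 ≡ 1 (mod 4), so we find a root by search.
Trying successive values, 18² = 324 ≡ 6 (mod 53). The other root is 53 − 18 = 35.

18, 35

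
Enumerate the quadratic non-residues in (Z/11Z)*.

Square k = 1,…,5 (k and 11−k give the same square):
1²=1, 2²=4, 3²=9, 4²≡5, 5²≡3 (mod 11).
The residues are {1, 3, 4, 5, 9}; the non-residues are the remaining 5 nonzero classes.

2, 6, 7, 8, 10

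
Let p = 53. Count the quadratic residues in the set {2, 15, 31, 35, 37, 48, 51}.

(2/53) = -1 → non-residue.
(15/53) = +1 → QR.
(31/53) = -1 → non-residue.
(35/53) = -1 → non-residue.
(37/53) = +1 → QR.
(48/53) = -1 → non-residue.
(51/53) = -1 → non-residue.
Total quadratic residues among the 7: 2.

2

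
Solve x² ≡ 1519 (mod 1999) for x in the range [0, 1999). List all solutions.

Since 1999 ≡ 3 (mod 4), a square root of 1519 is 1519^((1999+1)/4) = 1519^500 mod 1999.
Repeated squaring: 1519^2≡515, 1519^4≡1357, 1519^8≡370, 1519^16≡968, 1519^32≡1492, 1519^64≡1177, 1519^128≡22, 1519^256≡484 (mod 1999).
1519^500 = 1519^(256+128+64+32+16+4) ≡ 558 (mod 1999).
Check: 558² = 311364 ≡ 1519 (mod 1999). The two roots are 558 and 1441.

558, 1441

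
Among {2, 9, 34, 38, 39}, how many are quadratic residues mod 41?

3

(2/41) = +1 → QR.
(9/41) = +1 → QR.
(34/41) = -1 → non-residue.
(38/41) = -1 → non-residue.
(39/41) = +1 → QR.
Total quadratic residues among the 5: 3.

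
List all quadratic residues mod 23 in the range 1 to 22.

1,2,3,4,6,8,9,12,13,16,18

Square k = 1,…,11 (k and 23−k give the same square):
1²=1, 2²=4, 3²=9, 4²=16, 5²≡2, 6²≡13, 7²≡3, 8²≡18, 9²≡12, 10²≡8, 11²≡6 (mod 23).
So the quadratic residues mod 23 are {1, 2, 3, 4, 6, 8, 9, 12, 13, 16, 18}.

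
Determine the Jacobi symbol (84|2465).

Pull out 2^2: since 2465 ≡ 1 (mod 8), (2/2465) = +1, so (2/2465)^2 = +1.
Reciprocity: 21 ≡ 1 and 2465 ≡ 1 (mod 4), so (21/2465) = +(2465/21).
Reduce top mod 21: now compute (8/21).
Pull out 2^3: since 21 ≡ 5 (mod 8), (2/21) = -1, so (2/21)^3 = -1.
Reached (1/21) = 1. Collecting the sign flips along the way, the symbol is -1.

-1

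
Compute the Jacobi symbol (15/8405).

0

Reciprocity: 15 ≡ 3 and 8405 ≡ 1 (mod 4), so (15/8405) = +(8405/15).
Reduce top mod 15: now compute (5/15).
Reciprocity: 5 ≡ 1 and 15 ≡ 3 (mod 4), so (5/15) = +(15/5).
Reduce top mod 5: now compute (0/5).
Top reduces to 0: gcd > 1, so the symbol is 0.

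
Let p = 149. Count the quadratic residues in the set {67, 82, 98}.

2

(67/149) = +1 → QR.
(82/149) = +1 → QR.
(98/149) = -1 → non-residue.
Total quadratic residues among the 3: 2.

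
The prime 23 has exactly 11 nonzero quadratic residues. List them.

Square k = 1,…,11 (k and 23−k give the same square):
1²=1, 2²=4, 3²=9, 4²=16, 5²≡2, 6²≡13, 7²≡3, 8²≡18, 9²≡12, 10²≡8, 11²≡6 (mod 23).
So the quadratic residues mod 23 are {1, 2, 3, 4, 6, 8, 9, 12, 13, 16, 18}.

1 2 3 4 6 8 9 12 13 16 18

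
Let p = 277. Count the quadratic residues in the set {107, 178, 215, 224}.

(107/277) = -1 → non-residue.
(178/277) = -1 → non-residue.
(215/277) = +1 → QR.
(224/277) = -1 → non-residue.
Total quadratic residues among the 4: 1.

1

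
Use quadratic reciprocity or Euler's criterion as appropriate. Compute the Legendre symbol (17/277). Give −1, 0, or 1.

-1

Reciprocity: 17 ≡ 1 and 277 ≡ 1 (mod 4), so (17/277) = +(277/17).
Reduce top mod 17: now compute (5/17).
Reciprocity: 5 ≡ 1 and 17 ≡ 1 (mod 4), so (5/17) = +(17/5).
Reduce top mod 5: now compute (2/5).
Pull out 2: since 5 ≡ 5 (mod 8), (2/5) = -1.
Reached (1/5) = 1. Collecting the sign flips along the way, the symbol is -1.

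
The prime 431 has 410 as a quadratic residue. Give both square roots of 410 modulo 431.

29, 402

Since 431 ≡ 3 (mod 4), a square root of 410 is 410^((431+1)/4) = 410^108 mod 431.
Repeated squaring: 410^2≡10, 410^4≡100, 410^8≡87, 410^16≡242, 410^32≡379, 410^64≡118 (mod 431).
410^108 = 410^(64+32+8+4) ≡ 29 (mod 431).
Check: 29² = 841 ≡ 410 (mod 431). The two roots are 29 and 402.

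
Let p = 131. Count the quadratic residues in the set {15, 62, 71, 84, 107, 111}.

4

(15/131) = +1 → QR.
(62/131) = +1 → QR.
(71/131) = -1 → non-residue.
(84/131) = +1 → QR.
(107/131) = +1 → QR.
(111/131) = -1 → non-residue.
Total quadratic residues among the 6: 4.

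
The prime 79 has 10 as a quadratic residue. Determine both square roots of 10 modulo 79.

Since 79 ≡ 3 (mod 4), a square root of 10 is 10^((79+1)/4) = 10^20 mod 79.
Repeated squaring: 10^2≡21, 10^4≡46, 10^8≡62, 10^16≡52 (mod 79).
10^20 = 10^(16+4) ≡ 22 (mod 79).
Check: 22² = 484 ≡ 10 (mod 79). The two roots are 22 and 57.

22, 57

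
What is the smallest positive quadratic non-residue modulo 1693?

2

(2/1693) = −1, so 2 is the smallest positive non-residue mod 1693.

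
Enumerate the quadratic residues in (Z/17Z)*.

1,2,4,8,9,13,15,16

Square k = 1,…,8 (k and 17−k give the same square):
1²=1, 2²=4, 3²=9, 4²=16, 5²≡8, 6²≡2, 7²≡15, 8²≡13 (mod 17).
So the quadratic residues mod 17 are {1, 2, 4, 8, 9, 13, 15, 16}.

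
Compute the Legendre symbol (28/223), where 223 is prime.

Euler's criterion: (28/223) ≡ 28^111 (mod 223).
28^2 ≡ 115 (mod 223)
28^4 ≡ 68 (mod 223)
28^8 ≡ 164 (mod 223)
28^16 ≡ 136 (mod 223)
28^32 ≡ 210 (mod 223)
28^64 ≡ 169 (mod 223)
28^111 = 28^(64+32+8+4+2+1) ≡ 1 (mod 223).
Result is 1, so (28/223) = 1.

1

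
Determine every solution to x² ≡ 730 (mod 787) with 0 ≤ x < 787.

48, 739

Since 787 ≡ 3 (mod 4), a square root of 730 is 730^((787+1)/4) = 730^197 mod 787.
Repeated squaring: 730^2≡101, 730^4≡757, 730^8≡113, 730^16≡177, 730^32≡636, 730^64≡765, 730^128≡484 (mod 787).
730^197 = 730^(128+64+4+1) ≡ 739 (mod 787).
Check: 739² = 546121 ≡ 730 (mod 787). The two roots are 48 and 739.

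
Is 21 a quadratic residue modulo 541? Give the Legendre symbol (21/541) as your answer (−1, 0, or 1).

1

Euler's criterion: (21/541) ≡ 21^270 (mod 541).
21^2 ≡ 441 (mod 541)
21^4 ≡ 262 (mod 541)
21^8 ≡ 478 (mod 541)
21^16 ≡ 182 (mod 541)
21^32 ≡ 123 (mod 541)
21^64 ≡ 522 (mod 541)
21^128 ≡ 361 (mod 541)
21^256 ≡ 481 (mod 541)
21^270 = 21^(256+8+4+2) ≡ 1 (mod 541).
Result is 1, so (21/541) = 1.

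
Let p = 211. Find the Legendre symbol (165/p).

-1

Reciprocity: 165 ≡ 1 and 211 ≡ 3 (mod 4), so (165/211) = +(211/165).
Reduce top mod 165: now compute (46/165).
Pull out 2: since 165 ≡ 5 (mod 8), (2/165) = -1.
Reciprocity: 23 ≡ 3 and 165 ≡ 1 (mod 4), so (23/165) = +(165/23).
Reduce top mod 23: now compute (4/23).
Pull out 2^2: since 23 ≡ 7 (mod 8), (2/23) = +1, so (2/23)^2 = +1.
Reached (1/23) = 1. Collecting the sign flips along the way, the symbol is -1.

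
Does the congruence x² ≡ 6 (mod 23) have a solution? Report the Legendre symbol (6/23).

Euler's criterion: (6/23) ≡ 6^11 (mod 23).
6^2 ≡ 13 (mod 23)
6^4 ≡ 8 (mod 23)
6^8 ≡ 18 (mod 23)
6^11 = 6^(8+2+1) ≡ 1 (mod 23).
Result is 1, so (6/23) = 1.

1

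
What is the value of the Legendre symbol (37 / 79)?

Reciprocity: 37 ≡ 1 and 79 ≡ 3 (mod 4), so (37/79) = +(79/37).
Reduce top mod 37: now compute (5/37).
Reciprocity: 5 ≡ 1 and 37 ≡ 1 (mod 4), so (5/37) = +(37/5).
Reduce top mod 5: now compute (2/5).
Pull out 2: since 5 ≡ 5 (mod 8), (2/5) = -1.
Reached (1/5) = 1. Collecting the sign flips along the way, the symbol is -1.

-1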